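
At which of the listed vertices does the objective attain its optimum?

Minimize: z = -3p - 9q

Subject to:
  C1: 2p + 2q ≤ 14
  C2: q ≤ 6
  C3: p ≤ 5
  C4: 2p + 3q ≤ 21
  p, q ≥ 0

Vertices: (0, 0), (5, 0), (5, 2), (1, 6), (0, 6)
(1, 6) with z = -57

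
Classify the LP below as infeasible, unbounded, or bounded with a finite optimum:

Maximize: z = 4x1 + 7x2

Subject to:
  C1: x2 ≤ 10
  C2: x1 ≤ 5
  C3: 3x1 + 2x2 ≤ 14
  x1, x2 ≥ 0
The point (0, 7) satisfies every constraint, so the LP is feasible; the constraints give x1 ≤ 5 and x2 ≤ 10, which with x1, x2 ≥ 0 keep the feasible region inside a bounded box. A feasible, bounded LP attains a finite optimum at a vertex.

Evaluating z = 4x1 + 7x2 at each vertex:
  (0, 0): z = 0
  (4.667, 0): z = 18.67
  (0, 7): z = 49

The LP has an optimal solution: (0, 7) with z = 49.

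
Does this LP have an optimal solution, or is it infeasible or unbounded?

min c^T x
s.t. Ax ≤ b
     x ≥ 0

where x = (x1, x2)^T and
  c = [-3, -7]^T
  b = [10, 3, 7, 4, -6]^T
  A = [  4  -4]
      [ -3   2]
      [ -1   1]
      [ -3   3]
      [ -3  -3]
Feasible point: (1, 1) satisfies every constraint, so the LP is feasible.
Direction d = (1, 1): for each constraint row a, a·d ≤ 0 —
  (4)(1) + (-4)(1) = 0 ≤ 0
  (-3)(1) + (2)(1) = -1 ≤ 0
  (-1)(1) + (1)(1) = 0 ≤ 0
  (-3)(1) + (3)(1) = 0 ≤ 0
  (-3)(1) + (-3)(1) = -6 ≤ 0
and d ≥ 0, so (1, 1) + t·d stays feasible for every t ≥ 0. Along this ray z = -3x1 - 7x2 changes by -10 per unit t, so z → −∞.

Unbounded: there is a feasible ray along which z → −∞.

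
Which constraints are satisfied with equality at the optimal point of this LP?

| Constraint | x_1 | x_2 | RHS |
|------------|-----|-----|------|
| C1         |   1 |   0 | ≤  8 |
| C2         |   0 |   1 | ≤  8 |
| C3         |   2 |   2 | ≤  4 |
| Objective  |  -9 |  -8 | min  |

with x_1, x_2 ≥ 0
Optimal: x_1 = 2, x_2 = 0
Binding: C3, x_2 ≥ 0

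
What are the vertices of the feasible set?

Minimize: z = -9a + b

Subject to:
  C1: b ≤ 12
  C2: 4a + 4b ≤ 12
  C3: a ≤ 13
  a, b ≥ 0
Each vertex is the intersection of two constraint boundaries that also satisfies all remaining constraints:
  a = 0 and b = 0 → (0, 0)
  4a + 4b = 12 and b = 0 → (3, 0)
  4a + 4b = 12 and a = 0 → (0, 3)

Vertices: (0, 0), (3, 0), (0, 3)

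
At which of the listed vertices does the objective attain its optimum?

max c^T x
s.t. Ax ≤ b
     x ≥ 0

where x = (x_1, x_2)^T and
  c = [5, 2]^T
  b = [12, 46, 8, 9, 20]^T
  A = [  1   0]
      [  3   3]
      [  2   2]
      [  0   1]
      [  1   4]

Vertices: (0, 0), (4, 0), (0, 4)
(4, 0) with z = 20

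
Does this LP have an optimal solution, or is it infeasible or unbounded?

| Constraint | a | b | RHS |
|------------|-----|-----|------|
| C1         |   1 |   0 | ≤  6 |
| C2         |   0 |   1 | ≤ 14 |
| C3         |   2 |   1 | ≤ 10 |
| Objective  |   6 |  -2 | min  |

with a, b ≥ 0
The point (0, 10) satisfies every constraint, so the LP is feasible; the constraints give a ≤ 6 and b ≤ 14, which with a, b ≥ 0 keep the feasible region inside a bounded box. A feasible, bounded LP attains a finite optimum at a vertex.

Evaluating z = 6a - 2b at each vertex:
  (0, 0): z = 0
  (5, 0): z = 30
  (0, 10): z = -20

Bounded optimum: z* = -20 at (0, 10).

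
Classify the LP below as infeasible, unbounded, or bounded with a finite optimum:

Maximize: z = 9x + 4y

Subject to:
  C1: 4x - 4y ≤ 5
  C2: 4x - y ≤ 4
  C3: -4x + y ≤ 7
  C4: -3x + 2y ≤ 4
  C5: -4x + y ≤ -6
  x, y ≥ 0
C2 requires 4x - y ≤ 4, while C5 (-4x + y ≤ -6) is equivalent to 4x - y ≥ 6. Together they would need 6 ≤ 4x - y ≤ 4, which is impossible since 6 > 4. No point satisfies all constraints.

Infeasible: no point satisfies all constraints simultaneously.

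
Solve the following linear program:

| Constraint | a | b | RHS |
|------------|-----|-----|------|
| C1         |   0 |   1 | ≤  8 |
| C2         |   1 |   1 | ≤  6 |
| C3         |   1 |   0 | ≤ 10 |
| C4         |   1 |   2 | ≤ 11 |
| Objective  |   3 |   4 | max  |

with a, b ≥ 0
Each vertex is the intersection of two constraint boundaries that also satisfies all remaining constraints:
  a = 0 and b = 0 → (0, 0)
  a + b = 6 and b = 0 → (6, 0)
  a + b = 6 and a + 2b = 11 → (1, 5)
  a + 2b = 11 and a = 0 → (0, 5.5)

Evaluating z = 3a + 4b at each vertex:
  (0, 0): z = 0
  (6, 0): z = 18
  (1, 5): z = 23
  (0, 5.5): z = 22

The maximum is at (1, 5) with z = 23.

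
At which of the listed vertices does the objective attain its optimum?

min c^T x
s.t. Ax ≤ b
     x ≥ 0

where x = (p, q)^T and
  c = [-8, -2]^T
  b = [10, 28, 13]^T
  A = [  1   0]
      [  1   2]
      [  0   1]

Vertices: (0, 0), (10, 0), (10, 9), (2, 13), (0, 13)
Evaluating z = -8p - 2q at each vertex:
  (0, 0): z = 0
  (10, 0): z = -80
  (10, 9): z = -98
  (2, 13): z = -42
  (0, 13): z = -26

The smallest value is z = -98, attained at (10, 9).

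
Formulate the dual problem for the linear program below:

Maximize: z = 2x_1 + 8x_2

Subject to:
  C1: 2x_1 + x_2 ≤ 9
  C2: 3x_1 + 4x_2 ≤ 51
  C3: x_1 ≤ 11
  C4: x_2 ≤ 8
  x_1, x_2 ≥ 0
Minimize: z = 9y1 + 51y2 + 11y3 + 8y4

Subject to:
  C1: -2y1 - 3y2 - y3 ≤ -2
  C2: -y1 - 4y2 - y4 ≤ -8
  y1, y2, y3, y4 ≥ 0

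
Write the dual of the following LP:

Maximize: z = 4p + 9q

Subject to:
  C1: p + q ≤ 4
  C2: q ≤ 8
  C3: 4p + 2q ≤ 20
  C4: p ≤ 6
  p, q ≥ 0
Minimize: z = 4y1 + 8y2 + 20y3 + 6y4

Subject to:
  C1: -y1 - 4y3 - y4 ≤ -4
  C2: -y1 - y2 - 2y3 ≤ -9
  y1, y2, y3, y4 ≥ 0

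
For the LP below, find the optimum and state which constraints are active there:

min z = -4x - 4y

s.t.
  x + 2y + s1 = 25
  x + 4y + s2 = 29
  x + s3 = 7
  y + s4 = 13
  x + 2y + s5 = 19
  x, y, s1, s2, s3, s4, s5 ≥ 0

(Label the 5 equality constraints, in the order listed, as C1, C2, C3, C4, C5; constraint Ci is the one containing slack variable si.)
Optimal: x = 7, y = 5.5
Binding: C2, C3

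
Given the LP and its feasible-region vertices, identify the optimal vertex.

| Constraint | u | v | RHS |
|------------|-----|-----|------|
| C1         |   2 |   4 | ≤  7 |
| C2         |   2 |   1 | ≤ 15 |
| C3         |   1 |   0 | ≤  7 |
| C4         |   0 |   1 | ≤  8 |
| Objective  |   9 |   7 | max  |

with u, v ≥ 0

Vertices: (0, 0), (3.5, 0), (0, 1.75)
Evaluating z = 9u + 7v at each vertex:
  (0, 0): z = 0
  (3.5, 0): z = 31.5
  (0, 1.75): z = 12.25

The largest value is z = 31.5, attained at (3.5, 0).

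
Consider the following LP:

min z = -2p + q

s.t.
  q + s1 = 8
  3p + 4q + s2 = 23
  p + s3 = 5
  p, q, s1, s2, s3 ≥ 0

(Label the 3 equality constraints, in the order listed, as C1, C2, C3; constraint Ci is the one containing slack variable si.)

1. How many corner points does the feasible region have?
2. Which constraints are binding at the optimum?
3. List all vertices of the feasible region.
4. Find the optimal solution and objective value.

1. 4
2. C3, q ≥ 0
3. (0, 0), (5, 0), (5, 2), (0, 5.75)
4. p = 5, q = 0, z = -10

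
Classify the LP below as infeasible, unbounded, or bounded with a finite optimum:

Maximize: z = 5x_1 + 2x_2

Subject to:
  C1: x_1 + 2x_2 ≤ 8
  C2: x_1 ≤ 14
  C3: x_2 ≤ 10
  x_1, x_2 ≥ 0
The point (8, 0) satisfies every constraint, so the LP is feasible; the constraints give x_1 ≤ 14 and x_2 ≤ 10, which with x_1, x_2 ≥ 0 keep the feasible region inside a bounded box. A feasible, bounded LP attains a finite optimum at a vertex.

Evaluating z = 5x_1 + 2x_2 at each vertex:
  (0, 0): z = 0
  (8, 0): z = 40
  (0, 4): z = 8

The LP has an optimal solution: (8, 0) with z = 40.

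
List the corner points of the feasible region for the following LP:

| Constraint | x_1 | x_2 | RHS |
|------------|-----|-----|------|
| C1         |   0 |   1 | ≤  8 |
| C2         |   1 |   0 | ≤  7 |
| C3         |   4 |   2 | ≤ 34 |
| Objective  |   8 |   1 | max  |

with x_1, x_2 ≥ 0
Each vertex is the intersection of two constraint boundaries that also satisfies all remaining constraints:
  x_1 = 0 and x_2 = 0 → (0, 0)
  x_1 = 7 and x_2 = 0 → (7, 0)
  x_1 = 7 and 4x_1 + 2x_2 = 34 → (7, 3)
  x_2 = 8 and 4x_1 + 2x_2 = 34 → (4.5, 8)
  x_2 = 8 and x_1 = 0 → (0, 8)

Vertices: (0, 0), (7, 0), (7, 3), (4.5, 8), (0, 8)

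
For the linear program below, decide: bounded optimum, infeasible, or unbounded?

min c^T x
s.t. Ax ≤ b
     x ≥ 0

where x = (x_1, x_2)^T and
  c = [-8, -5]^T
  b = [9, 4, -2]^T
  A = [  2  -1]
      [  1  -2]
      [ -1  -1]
Feasible point: (0, 2) satisfies every constraint, so the LP is feasible.
Direction d = (0, 1): for each constraint row a, a·d ≤ 0 —
  (2)(0) + (-1)(1) = -1 ≤ 0
  (1)(0) + (-2)(1) = -2 ≤ 0
  (-1)(0) + (-1)(1) = -1 ≤ 0
and d ≥ 0, so (0, 2) + t·d stays feasible for every t ≥ 0. Along this ray z = -8x_1 - 5x_2 changes by -5 per unit t, so z → −∞.

Unbounded — the objective can decrease without bound over the feasible region.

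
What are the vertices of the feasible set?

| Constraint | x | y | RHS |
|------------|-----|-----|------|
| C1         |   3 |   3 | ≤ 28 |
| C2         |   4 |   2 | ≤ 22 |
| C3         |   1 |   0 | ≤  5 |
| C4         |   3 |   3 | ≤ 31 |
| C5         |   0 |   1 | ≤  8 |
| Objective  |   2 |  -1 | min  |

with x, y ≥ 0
Each vertex is the intersection of two constraint boundaries that also satisfies all remaining constraints:
  x = 0 and y = 0 → (0, 0)
  x = 5 and y = 0 → (5, 0)
  4x + 2y = 22 and x = 5 → (5, 1)
  3x + 3y = 28 and 4x + 2y = 22 → (1.667, 7.667)
  3x + 3y = 28 and y = 8 → (1.333, 8)
  y = 8 and x = 0 → (0, 8)

Vertices: (0, 0), (5, 0), (5, 1), (1.667, 7.667), (1.333, 8), (0, 8)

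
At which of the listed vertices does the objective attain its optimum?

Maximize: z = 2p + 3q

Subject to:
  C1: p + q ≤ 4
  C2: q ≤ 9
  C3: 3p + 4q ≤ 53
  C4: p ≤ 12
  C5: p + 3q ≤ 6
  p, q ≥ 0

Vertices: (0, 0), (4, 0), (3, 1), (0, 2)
Evaluating z = 2p + 3q at each vertex:
  (0, 0): z = 0
  (4, 0): z = 8
  (3, 1): z = 9
  (0, 2): z = 6

The largest value is z = 9, attained at (3, 1).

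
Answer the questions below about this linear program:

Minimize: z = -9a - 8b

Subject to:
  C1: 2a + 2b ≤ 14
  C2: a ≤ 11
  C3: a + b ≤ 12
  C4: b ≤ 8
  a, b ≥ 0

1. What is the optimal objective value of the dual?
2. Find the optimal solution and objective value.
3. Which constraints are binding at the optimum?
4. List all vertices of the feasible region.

1. -63 (by strong duality, equal to the primal optimum)
2. a = 7, b = 0, z = -63
3. C1, b ≥ 0
4. (0, 0), (7, 0), (0, 7)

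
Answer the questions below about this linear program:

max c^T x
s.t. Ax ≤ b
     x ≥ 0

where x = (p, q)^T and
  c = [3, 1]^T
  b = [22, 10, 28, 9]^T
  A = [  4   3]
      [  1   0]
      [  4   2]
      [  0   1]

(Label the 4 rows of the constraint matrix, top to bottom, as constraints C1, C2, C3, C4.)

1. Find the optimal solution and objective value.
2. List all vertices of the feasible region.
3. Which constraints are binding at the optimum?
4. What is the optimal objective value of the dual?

1. p = 5.5, q = 0, z = 16.5
2. (0, 0), (5.5, 0), (0, 7.333)
3. C1, q ≥ 0
4. 16.5 (by strong duality, equal to the primal optimum)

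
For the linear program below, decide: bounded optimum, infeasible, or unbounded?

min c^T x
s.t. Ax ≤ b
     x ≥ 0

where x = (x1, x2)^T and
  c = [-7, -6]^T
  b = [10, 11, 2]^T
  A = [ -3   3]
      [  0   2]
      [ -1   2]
Feasible point: (0, 0) satisfies every constraint, so the LP is feasible.
Direction d = (1, 0): for each constraint row a, a·d ≤ 0 —
  (-3)(1) + (3)(0) = -3 ≤ 0
  (0)(1) + (2)(0) = 0 ≤ 0
  (-1)(1) + (2)(0) = -1 ≤ 0
and d ≥ 0, so (0, 0) + t·d stays feasible for every t ≥ 0. Along this ray z = -7x1 - 6x2 changes by -7 per unit t, so z → −∞.

The LP is unbounded; z can be made arbitrarily small.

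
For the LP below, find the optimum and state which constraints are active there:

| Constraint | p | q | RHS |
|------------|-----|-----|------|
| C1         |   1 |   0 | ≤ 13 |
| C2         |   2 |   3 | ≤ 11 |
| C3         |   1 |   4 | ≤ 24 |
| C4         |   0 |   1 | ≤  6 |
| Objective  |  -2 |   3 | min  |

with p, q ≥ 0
Optimal: p = 5.5, q = 0
Slack at optimum:
  C1: slack = 7.5
  C2: slack = 0 (binding)
  C3: slack = 18.5
  C4: slack = 6
  p ≥ 0: p = 5.5
  q ≥ 0: q = 0 (binding)
Binding constraints: C2, q ≥ 0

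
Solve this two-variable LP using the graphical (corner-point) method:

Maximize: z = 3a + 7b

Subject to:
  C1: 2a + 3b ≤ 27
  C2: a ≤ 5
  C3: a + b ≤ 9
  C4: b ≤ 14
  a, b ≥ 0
a = 0, b = 9, z = 63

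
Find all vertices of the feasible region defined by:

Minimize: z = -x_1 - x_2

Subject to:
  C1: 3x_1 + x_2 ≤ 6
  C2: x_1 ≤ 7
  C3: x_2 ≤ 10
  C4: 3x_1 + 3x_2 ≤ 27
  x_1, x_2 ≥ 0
Each vertex is the intersection of two constraint boundaries that also satisfies all remaining constraints:
  x_1 = 0 and x_2 = 0 → (0, 0)
  3x_1 + x_2 = 6 and x_2 = 0 → (2, 0)
  3x_1 + x_2 = 6 and x_1 = 0 → (0, 6)

Vertices: (0, 0), (2, 0), (0, 6)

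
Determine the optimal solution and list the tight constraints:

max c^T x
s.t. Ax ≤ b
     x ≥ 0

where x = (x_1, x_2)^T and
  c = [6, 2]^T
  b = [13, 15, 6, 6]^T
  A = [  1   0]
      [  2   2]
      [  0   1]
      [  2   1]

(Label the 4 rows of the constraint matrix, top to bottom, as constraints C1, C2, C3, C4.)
Optimal: x_1 = 3, x_2 = 0
Binding: C4, x_2 ≥ 0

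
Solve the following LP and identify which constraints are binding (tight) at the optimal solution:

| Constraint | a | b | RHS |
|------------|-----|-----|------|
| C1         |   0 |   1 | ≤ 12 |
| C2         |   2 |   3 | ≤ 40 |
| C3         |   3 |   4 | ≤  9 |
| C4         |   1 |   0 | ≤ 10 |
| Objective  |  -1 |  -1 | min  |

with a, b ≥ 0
Optimal: a = 3, b = 0
Slack at optimum:
  C1: slack = 12
  C2: slack = 34
  C3: slack = 0 (binding)
  C4: slack = 7
  a ≥ 0: a = 3
  b ≥ 0: b = 0 (binding)
Binding constraints: C3, b ≥ 0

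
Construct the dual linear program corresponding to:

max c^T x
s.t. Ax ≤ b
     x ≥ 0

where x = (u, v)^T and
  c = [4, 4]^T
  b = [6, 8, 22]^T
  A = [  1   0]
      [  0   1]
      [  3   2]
Minimize: z = 6y1 + 8y2 + 22y3

Subject to:
  C1: -y1 - 3y3 ≤ -4
  C2: -y2 - 2y3 ≤ -4
  y1, y2, y3 ≥ 0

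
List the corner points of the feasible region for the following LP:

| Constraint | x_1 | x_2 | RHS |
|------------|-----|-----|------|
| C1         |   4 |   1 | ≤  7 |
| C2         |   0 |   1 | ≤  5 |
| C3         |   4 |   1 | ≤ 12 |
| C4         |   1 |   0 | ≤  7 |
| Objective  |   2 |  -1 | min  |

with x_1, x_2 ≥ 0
Each vertex is the intersection of two constraint boundaries that also satisfies all remaining constraints:
  x_1 = 0 and x_2 = 0 → (0, 0)
  4x_1 + x_2 = 7 and x_2 = 0 → (1.75, 0)
  4x_1 + x_2 = 7 and x_2 = 5 → (0.5, 5)
  x_2 = 5 and x_1 = 0 → (0, 5)

Vertices: (0, 0), (1.75, 0), (0.5, 5), (0, 5)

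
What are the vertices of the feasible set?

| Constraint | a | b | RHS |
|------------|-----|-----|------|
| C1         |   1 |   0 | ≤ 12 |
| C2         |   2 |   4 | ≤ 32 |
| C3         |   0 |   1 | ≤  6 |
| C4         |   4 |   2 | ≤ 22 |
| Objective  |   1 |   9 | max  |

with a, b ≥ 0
Each vertex is the intersection of two constraint boundaries that also satisfies all remaining constraints:
  a = 0 and b = 0 → (0, 0)
  4a + 2b = 22 and b = 0 → (5.5, 0)
  b = 6 and 4a + 2b = 22 → (2.5, 6)
  b = 6 and a = 0 → (0, 6)

Vertices: (0, 0), (5.5, 0), (2.5, 6), (0, 6)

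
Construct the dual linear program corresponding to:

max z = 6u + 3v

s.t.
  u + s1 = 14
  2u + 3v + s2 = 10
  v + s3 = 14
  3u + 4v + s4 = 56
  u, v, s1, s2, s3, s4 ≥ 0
Minimize: z = 14y1 + 10y2 + 14y3 + 56y4

Subject to:
  C1: -y1 - 2y2 - 3y4 ≤ -6
  C2: -3y2 - y3 - 4y4 ≤ -3
  y1, y2, y3, y4 ≥ 0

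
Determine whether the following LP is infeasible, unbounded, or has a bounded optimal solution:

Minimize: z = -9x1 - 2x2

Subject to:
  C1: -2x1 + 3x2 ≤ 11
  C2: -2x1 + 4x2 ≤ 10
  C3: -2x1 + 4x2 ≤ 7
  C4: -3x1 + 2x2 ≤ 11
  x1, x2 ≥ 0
Feasible point: (0, 0) satisfies every constraint, so the LP is feasible.
Direction d = (1, 0): for each constraint row a, a·d ≤ 0 —
  (-2)(1) + (3)(0) = -2 ≤ 0
  (-2)(1) + (4)(0) = -2 ≤ 0
  (-2)(1) + (4)(0) = -2 ≤ 0
  (-3)(1) + (2)(0) = -3 ≤ 0
and d ≥ 0, so (0, 0) + t·d stays feasible for every t ≥ 0. Along this ray z = -9x1 - 2x2 changes by -9 per unit t, so z → −∞.

Unbounded: there is a feasible ray along which z → −∞.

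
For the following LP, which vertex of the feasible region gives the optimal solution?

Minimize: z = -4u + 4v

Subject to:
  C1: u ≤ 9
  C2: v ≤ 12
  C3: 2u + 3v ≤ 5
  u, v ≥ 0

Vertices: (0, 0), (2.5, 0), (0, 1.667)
(2.5, 0) with z = -10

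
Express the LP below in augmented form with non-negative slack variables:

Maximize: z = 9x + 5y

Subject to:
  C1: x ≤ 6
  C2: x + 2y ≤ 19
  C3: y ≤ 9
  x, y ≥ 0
max z = 9x + 5y

s.t.
  x + s1 = 6
  x + 2y + s2 = 19
  y + s3 = 9
  x, y, s1, s2, s3 ≥ 0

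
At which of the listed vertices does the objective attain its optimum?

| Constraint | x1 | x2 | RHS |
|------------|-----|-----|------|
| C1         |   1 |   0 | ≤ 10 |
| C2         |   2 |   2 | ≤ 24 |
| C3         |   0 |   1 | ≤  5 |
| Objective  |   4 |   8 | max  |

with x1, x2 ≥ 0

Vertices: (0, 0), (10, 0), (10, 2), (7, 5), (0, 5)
Evaluating z = 4x1 + 8x2 at each vertex:
  (0, 0): z = 0
  (10, 0): z = 40
  (10, 2): z = 56
  (7, 5): z = 68
  (0, 5): z = 40

The largest value is z = 68, attained at (7, 5).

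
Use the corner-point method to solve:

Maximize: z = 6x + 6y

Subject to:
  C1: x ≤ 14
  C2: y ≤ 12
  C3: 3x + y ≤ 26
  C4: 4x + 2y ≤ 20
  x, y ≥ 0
x = 0, y = 10, z = 60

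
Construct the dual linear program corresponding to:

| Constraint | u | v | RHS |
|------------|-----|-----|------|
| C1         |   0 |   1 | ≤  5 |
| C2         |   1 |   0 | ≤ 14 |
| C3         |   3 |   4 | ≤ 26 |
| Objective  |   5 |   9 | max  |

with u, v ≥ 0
Minimize: z = 5y1 + 14y2 + 26y3

Subject to:
  C1: -y2 - 3y3 ≤ -5
  C2: -y1 - 4y3 ≤ -9
  y1, y2, y3 ≥ 0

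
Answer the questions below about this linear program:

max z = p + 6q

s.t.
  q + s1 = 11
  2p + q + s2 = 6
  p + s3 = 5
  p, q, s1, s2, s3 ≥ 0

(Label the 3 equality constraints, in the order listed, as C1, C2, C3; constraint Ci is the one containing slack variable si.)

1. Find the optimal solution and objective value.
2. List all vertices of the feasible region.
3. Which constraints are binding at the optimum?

1. p = 0, q = 6, z = 36
2. (0, 0), (3, 0), (0, 6)
3. C2, p ≥ 0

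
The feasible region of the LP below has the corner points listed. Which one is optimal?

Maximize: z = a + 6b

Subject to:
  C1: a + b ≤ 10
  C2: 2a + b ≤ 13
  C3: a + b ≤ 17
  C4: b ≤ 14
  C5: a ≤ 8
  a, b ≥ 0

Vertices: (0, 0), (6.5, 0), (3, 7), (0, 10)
Evaluating z = a + 6b at each vertex:
  (0, 0): z = 0
  (6.5, 0): z = 6.5
  (3, 7): z = 45
  (0, 10): z = 60

The largest value is z = 60, attained at (0, 10).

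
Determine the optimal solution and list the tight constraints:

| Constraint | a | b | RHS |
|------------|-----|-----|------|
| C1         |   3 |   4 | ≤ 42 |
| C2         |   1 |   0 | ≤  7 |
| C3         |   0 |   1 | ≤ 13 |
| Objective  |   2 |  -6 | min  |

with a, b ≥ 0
Optimal: a = 0, b = 10.5
Slack at optimum:
  C1: slack = 0 (binding)
  C2: slack = 7
  C3: slack = 2.5
  a ≥ 0: a = 0 (binding)
  b ≥ 0: b = 10.5
Binding constraints: C1, a ≥ 0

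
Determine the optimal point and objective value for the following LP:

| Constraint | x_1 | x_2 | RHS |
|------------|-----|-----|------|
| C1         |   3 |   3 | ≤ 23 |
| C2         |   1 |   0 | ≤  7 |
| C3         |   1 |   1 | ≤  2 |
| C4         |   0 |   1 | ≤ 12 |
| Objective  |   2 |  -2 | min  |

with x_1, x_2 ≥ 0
Each vertex is the intersection of two constraint boundaries that also satisfies all remaining constraints:
  x_1 = 0 and x_2 = 0 → (0, 0)
  x_1 + x_2 = 2 and x_2 = 0 → (2, 0)
  x_1 + x_2 = 2 and x_1 = 0 → (0, 2)

Evaluating z = 2x_1 - 2x_2 at each vertex:
  (0, 0): z = 0
  (2, 0): z = 4
  (0, 2): z = -4

The minimum is at (0, 2) with z = -4.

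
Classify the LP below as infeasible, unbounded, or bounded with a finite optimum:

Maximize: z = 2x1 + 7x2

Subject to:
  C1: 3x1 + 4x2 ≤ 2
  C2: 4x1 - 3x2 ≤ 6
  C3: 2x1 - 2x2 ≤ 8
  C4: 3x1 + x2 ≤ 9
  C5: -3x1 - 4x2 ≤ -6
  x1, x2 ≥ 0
C1 requires 3x1 + 4x2 ≤ 2, while C5 (-3x1 - 4x2 ≤ -6) is equivalent to 3x1 + 4x2 ≥ 6. Together they would need 6 ≤ 3x1 + 4x2 ≤ 2, which is impossible since 6 > 2. No point satisfies all constraints.

The feasible region is empty; the LP is infeasible.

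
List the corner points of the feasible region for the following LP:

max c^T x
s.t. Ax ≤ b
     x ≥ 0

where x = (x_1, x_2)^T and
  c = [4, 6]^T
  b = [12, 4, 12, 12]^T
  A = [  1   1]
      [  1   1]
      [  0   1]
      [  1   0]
Each vertex is the intersection of two constraint boundaries that also satisfies all remaining constraints:
  x_1 = 0 and x_2 = 0 → (0, 0)
  x_1 + x_2 = 4 and x_2 = 0 → (4, 0)
  x_1 + x_2 = 4 and x_1 = 0 → (0, 4)

Vertices: (0, 0), (4, 0), (0, 4)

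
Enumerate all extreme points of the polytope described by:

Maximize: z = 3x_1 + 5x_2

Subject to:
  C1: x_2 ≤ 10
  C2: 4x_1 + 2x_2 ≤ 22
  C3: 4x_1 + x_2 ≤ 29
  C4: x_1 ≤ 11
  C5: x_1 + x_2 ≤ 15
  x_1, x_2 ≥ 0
Each vertex is the intersection of two constraint boundaries that also satisfies all remaining constraints:
  x_1 = 0 and x_2 = 0 → (0, 0)
  4x_1 + 2x_2 = 22 and x_2 = 0 → (5.5, 0)
  x_2 = 10 and 4x_1 + 2x_2 = 22 → (0.5, 10)
  x_2 = 10 and x_1 = 0 → (0, 10)

Vertices: (0, 0), (5.5, 0), (0.5, 10), (0, 10)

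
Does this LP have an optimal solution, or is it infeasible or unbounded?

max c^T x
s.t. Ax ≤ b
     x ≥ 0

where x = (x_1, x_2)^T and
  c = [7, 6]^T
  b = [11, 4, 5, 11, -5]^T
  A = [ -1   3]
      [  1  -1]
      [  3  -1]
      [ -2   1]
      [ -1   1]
One constraint requires x_1 - x_2 ≤ 4, while the constraint -x_1 + x_2 ≤ -5 is equivalent to x_1 - x_2 ≥ 5. Together they would need 5 ≤ x_1 - x_2 ≤ 4, which is impossible since 5 > 4. No point satisfies all constraints.

Infeasible: no point satisfies all constraints simultaneously.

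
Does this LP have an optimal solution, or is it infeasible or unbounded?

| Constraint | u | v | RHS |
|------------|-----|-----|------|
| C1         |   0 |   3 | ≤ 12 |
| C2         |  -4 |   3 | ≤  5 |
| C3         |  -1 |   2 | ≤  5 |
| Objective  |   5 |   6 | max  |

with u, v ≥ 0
Feasible point: (0, 0) satisfies every constraint, so the LP is feasible.
Direction d = (1, 0): for each constraint row a, a·d ≤ 0 —
  (0)(1) + (3)(0) = 0 ≤ 0
  (-4)(1) + (3)(0) = -4 ≤ 0
  (-1)(1) + (2)(0) = -1 ≤ 0
and d ≥ 0, so (0, 0) + t·d stays feasible for every t ≥ 0. Along this ray z = 5u + 6v changes by 5 per unit t, so z → +∞.

Unbounded: there is a feasible ray along which z → +∞.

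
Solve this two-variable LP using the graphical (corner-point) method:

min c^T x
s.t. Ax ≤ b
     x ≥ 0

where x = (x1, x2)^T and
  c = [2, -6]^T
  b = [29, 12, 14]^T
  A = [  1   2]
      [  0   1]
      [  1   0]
Each vertex is the intersection of two constraint boundaries that also satisfies all remaining constraints:
  x1 = 0 and x2 = 0 → (0, 0)
  x1 = 14 and x2 = 0 → (14, 0)
  x1 + 2x2 = 29 and x1 = 14 → (14, 7.5)
  x1 + 2x2 = 29 and x2 = 12 → (5, 12)
  x2 = 12 and x1 = 0 → (0, 12)

Evaluating z = 2x1 - 6x2 at each vertex:
  (0, 0): z = 0
  (14, 0): z = 28
  (14, 7.5): z = -17
  (5, 12): z = -62
  (0, 12): z = -72

The minimum is at (0, 12) with z = -72.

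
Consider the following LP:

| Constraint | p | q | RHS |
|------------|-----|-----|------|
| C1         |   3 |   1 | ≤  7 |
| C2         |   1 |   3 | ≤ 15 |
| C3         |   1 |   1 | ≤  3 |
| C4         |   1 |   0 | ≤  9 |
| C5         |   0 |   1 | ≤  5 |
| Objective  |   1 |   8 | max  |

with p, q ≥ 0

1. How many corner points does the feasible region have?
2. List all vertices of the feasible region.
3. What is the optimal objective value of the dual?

1. 4
2. (0, 0), (2.333, 0), (2, 1), (0, 3)
3. 24 (by strong duality, equal to the primal optimum)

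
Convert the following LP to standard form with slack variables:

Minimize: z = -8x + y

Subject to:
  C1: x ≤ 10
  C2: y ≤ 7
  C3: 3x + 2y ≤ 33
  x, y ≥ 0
min z = -8x + y

s.t.
  x + s1 = 10
  y + s2 = 7
  3x + 2y + s3 = 33
  x, y, s1, s2, s3 ≥ 0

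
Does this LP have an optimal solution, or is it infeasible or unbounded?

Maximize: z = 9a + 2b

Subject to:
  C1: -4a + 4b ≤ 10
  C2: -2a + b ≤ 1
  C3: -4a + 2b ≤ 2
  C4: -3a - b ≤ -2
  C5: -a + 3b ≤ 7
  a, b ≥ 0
Feasible point: (1, 0) satisfies every constraint, so the LP is feasible.
Direction d = (1, 0): for each constraint row a, a·d ≤ 0 —
  (-4)(1) + (4)(0) = -4 ≤ 0
  (-2)(1) + (1)(0) = -2 ≤ 0
  (-4)(1) + (2)(0) = -4 ≤ 0
  (-3)(1) + (-1)(0) = -3 ≤ 0
  (-1)(1) + (3)(0) = -1 ≤ 0
and d ≥ 0, so (1, 0) + t·d stays feasible for every t ≥ 0. Along this ray z = 9a + 2b changes by 9 per unit t, so z → +∞.

The LP is unbounded; z can be made arbitrarily large.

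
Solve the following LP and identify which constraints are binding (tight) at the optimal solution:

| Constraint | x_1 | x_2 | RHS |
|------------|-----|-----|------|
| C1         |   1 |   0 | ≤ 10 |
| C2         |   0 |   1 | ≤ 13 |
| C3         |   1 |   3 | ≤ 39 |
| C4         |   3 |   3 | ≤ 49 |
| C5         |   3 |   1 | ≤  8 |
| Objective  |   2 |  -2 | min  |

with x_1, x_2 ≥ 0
Optimal: x_1 = 0, x_2 = 8
Binding: C5, x_1 ≥ 0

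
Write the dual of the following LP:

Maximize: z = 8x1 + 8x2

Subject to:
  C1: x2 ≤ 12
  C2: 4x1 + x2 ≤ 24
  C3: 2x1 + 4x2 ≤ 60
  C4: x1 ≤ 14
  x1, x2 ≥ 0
Minimize: z = 12y1 + 24y2 + 60y3 + 14y4

Subject to:
  C1: -4y2 - 2y3 - y4 ≤ -8
  C2: -y1 - y2 - 4y3 ≤ -8
  y1, y2, y3, y4 ≥ 0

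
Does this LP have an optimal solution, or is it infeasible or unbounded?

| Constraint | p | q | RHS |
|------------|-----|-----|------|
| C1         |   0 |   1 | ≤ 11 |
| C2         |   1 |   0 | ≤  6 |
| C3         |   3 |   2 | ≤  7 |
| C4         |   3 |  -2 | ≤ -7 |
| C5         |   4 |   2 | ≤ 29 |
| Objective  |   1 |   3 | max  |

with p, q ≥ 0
The point (0, 3.5) satisfies every constraint, so the LP is feasible; the constraints give p ≤ 6 and q ≤ 11, which with p, q ≥ 0 keep the feasible region inside a bounded box. A feasible, bounded LP attains a finite optimum at a vertex.

The LP has an optimal solution: (0, 3.5) with z = 10.5.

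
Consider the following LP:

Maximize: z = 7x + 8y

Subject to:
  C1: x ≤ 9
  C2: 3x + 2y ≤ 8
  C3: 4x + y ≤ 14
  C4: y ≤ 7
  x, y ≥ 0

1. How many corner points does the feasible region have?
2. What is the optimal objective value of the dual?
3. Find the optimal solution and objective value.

1. 3
2. 32 (by strong duality, equal to the primal optimum)
3. x = 0, y = 4, z = 32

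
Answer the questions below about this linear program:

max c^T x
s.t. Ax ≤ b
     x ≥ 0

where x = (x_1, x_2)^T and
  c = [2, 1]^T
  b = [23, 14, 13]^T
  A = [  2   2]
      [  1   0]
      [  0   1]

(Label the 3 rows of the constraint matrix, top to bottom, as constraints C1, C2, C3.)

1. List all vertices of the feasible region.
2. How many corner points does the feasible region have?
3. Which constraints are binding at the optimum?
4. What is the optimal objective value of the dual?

1. (0, 0), (11.5, 0), (0, 11.5)
2. 3
3. C1, x_2 ≥ 0
4. 23 (by strong duality, equal to the primal optimum)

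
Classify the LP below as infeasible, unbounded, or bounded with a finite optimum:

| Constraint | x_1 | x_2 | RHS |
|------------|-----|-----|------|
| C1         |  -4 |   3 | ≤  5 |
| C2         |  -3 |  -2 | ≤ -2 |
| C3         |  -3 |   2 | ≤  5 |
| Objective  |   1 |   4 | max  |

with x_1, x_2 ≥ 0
Feasible point: (0, 1) satisfies every constraint, so the LP is feasible.
Direction d = (1, 0): for each constraint row a, a·d ≤ 0 —
  (-4)(1) + (3)(0) = -4 ≤ 0
  (-3)(1) + (-2)(0) = -3 ≤ 0
  (-3)(1) + (2)(0) = -3 ≤ 0
and d ≥ 0, so (0, 1) + t·d stays feasible for every t ≥ 0. Along this ray z = x_1 + 4x_2 changes by 1 per unit t, so z → +∞.

Unbounded: there is a feasible ray along which z → +∞.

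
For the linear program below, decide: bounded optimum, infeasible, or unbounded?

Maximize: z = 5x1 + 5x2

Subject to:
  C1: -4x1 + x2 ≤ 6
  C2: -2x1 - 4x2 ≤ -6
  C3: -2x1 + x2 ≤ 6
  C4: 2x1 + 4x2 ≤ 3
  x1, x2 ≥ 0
C4 requires 2x1 + 4x2 ≤ 3, while C2 (-2x1 - 4x2 ≤ -6) is equivalent to 2x1 + 4x2 ≥ 6. Together they would need 6 ≤ 2x1 + 4x2 ≤ 3, which is impossible since 6 > 3. No point satisfies all constraints.

The feasible region is empty; the LP is infeasible.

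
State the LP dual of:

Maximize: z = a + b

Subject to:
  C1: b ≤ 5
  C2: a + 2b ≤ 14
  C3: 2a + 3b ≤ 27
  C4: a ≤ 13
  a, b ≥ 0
Minimize: z = 5y1 + 14y2 + 27y3 + 13y4

Subject to:
  C1: -y2 - 2y3 - y4 ≤ -1
  C2: -y1 - 2y2 - 3y3 ≤ -1
  y1, y2, y3, y4 ≥ 0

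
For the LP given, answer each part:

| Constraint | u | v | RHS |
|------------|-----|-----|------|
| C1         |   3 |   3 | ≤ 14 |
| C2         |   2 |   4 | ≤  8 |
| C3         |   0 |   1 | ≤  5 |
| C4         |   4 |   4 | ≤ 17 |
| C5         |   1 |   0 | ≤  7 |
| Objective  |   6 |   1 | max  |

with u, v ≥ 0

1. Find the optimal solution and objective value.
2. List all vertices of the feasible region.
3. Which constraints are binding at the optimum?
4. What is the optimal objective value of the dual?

1. u = 4, v = 0, z = 24
2. (0, 0), (4, 0), (0, 2)
3. C2, v ≥ 0
4. 24 (by strong duality, equal to the primal optimum)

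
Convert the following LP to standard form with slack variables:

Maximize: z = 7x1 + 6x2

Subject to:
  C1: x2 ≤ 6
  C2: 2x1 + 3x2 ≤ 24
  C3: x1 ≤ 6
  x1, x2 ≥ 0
max z = 7x1 + 6x2

s.t.
  x2 + s1 = 6
  2x1 + 3x2 + s2 = 24
  x1 + s3 = 6
  x1, x2, s1, s2, s3 ≥ 0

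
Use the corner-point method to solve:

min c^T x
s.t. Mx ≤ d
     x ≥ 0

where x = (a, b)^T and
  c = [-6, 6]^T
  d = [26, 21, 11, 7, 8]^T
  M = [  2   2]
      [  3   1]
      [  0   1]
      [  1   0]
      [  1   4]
a = 7, b = 0, z = -42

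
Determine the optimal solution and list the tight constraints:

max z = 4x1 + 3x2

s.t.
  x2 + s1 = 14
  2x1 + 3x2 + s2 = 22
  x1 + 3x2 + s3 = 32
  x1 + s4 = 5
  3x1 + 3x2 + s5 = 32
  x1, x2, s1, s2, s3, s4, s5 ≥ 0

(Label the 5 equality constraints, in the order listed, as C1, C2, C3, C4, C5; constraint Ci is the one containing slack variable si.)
Optimal: x1 = 5, x2 = 4
Slack at optimum:
  C1: slack = 10
  C2: slack = 0 (binding)
  C3: slack = 15
  C4: slack = 0 (binding)
  C5: slack = 5
  x1 ≥ 0: x1 = 5
  x2 ≥ 0: x2 = 4
Binding constraints: C2, C4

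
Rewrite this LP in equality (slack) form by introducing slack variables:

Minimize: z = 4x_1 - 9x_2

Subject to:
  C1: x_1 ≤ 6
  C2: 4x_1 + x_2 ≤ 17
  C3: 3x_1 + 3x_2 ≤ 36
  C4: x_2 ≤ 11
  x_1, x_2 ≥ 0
min z = 4x_1 - 9x_2

s.t.
  x_1 + s1 = 6
  4x_1 + x_2 + s2 = 17
  3x_1 + 3x_2 + s3 = 36
  x_2 + s4 = 11
  x_1, x_2, s1, s2, s3, s4 ≥ 0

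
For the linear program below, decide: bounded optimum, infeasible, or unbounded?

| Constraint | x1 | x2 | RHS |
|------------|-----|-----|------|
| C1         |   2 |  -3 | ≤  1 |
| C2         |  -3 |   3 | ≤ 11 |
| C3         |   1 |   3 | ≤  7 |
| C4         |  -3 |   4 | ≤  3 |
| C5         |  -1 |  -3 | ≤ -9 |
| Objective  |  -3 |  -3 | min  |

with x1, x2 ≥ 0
C3 requires x1 + 3x2 ≤ 7, while C5 (-x1 - 3x2 ≤ -9) is equivalent to x1 + 3x2 ≥ 9. Together they would need 9 ≤ x1 + 3x2 ≤ 7, which is impossible since 9 > 7. No point satisfies all constraints.

Infeasible: no point satisfies all constraints simultaneously.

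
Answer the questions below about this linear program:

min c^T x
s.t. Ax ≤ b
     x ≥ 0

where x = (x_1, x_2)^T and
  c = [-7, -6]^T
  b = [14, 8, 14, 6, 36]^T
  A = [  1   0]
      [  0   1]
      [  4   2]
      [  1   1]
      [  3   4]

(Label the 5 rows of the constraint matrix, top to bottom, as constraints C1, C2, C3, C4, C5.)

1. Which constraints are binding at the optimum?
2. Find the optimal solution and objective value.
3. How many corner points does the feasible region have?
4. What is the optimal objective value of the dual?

1. C3, C4
2. x_1 = 1, x_2 = 5, z = -37
3. 4
4. -37 (by strong duality, equal to the primal optimum)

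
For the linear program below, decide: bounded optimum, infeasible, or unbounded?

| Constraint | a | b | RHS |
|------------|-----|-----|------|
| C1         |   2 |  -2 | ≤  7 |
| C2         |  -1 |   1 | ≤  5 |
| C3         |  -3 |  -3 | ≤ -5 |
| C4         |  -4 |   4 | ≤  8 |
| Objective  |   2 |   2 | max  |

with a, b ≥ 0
Feasible point: (0, 2) satisfies every constraint, so the LP is feasible.
Direction d = (1, 1): for each constraint row a, a·d ≤ 0 —
  (2)(1) + (-2)(1) = 0 ≤ 0
  (-1)(1) + (1)(1) = 0 ≤ 0
  (-3)(1) + (-3)(1) = -6 ≤ 0
  (-4)(1) + (4)(1) = 0 ≤ 0
and d ≥ 0, so (0, 2) + t·d stays feasible for every t ≥ 0. Along this ray z = 2a + 2b changes by 4 per unit t, so z → +∞.

Unbounded: there is a feasible ray along which z → +∞.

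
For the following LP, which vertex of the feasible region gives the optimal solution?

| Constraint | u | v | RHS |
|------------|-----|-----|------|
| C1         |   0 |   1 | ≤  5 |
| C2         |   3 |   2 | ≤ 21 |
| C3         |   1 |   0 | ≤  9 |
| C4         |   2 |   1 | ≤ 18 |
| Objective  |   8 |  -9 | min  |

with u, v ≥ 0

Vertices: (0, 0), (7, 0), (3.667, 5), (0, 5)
(0, 5) with z = -45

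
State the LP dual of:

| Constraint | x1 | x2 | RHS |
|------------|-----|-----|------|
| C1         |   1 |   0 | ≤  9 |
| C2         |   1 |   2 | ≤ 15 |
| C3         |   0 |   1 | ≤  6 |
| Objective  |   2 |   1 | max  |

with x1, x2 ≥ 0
Minimize: z = 9y1 + 15y2 + 6y3

Subject to:
  C1: -y1 - y2 ≤ -2
  C2: -2y2 - y3 ≤ -1
  y1, y2, y3 ≥ 0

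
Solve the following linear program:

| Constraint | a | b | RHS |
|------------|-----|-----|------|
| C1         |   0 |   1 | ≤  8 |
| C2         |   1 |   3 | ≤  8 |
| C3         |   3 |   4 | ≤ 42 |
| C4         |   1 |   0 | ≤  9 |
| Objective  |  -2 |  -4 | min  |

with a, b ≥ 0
Each vertex is the intersection of two constraint boundaries that also satisfies all remaining constraints:
  a = 0 and b = 0 → (0, 0)
  a + 3b = 8 and b = 0 → (8, 0)
  a + 3b = 8 and a = 0 → (0, 2.667)

Evaluating z = -2a - 4b at each vertex:
  (0, 0): z = 0
  (8, 0): z = -16
  (0, 2.667): z = -10.67

The minimum is at (8, 0) with z = -16.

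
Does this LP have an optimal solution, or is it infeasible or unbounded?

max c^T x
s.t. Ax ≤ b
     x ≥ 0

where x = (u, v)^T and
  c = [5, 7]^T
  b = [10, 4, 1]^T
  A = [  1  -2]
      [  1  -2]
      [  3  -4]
Feasible point: (0, 0) satisfies every constraint, so the LP is feasible.
Direction d = (0, 1): for each constraint row a, a·d ≤ 0 —
  (1)(0) + (-2)(1) = -2 ≤ 0
  (1)(0) + (-2)(1) = -2 ≤ 0
  (3)(0) + (-4)(1) = -4 ≤ 0
and d ≥ 0, so (0, 0) + t·d stays feasible for every t ≥ 0. Along this ray z = 5u + 7v changes by 7 per unit t, so z → +∞.

Unbounded — the objective can increase without bound over the feasible region.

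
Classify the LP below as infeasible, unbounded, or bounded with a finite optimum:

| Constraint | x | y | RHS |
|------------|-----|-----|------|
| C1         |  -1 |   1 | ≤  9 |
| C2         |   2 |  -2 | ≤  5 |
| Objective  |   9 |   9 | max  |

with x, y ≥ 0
Feasible point: (0, 0) satisfies every constraint, so the LP is feasible.
Direction d = (1, 1): for each constraint row a, a·d ≤ 0 —
  (-1)(1) + (1)(1) = 0 ≤ 0
  (2)(1) + (-2)(1) = 0 ≤ 0
and d ≥ 0, so (0, 0) + t·d stays feasible for every t ≥ 0. Along this ray z = 9x + 9y changes by 18 per unit t, so z → +∞.

Unbounded — the objective can increase without bound over the feasible region.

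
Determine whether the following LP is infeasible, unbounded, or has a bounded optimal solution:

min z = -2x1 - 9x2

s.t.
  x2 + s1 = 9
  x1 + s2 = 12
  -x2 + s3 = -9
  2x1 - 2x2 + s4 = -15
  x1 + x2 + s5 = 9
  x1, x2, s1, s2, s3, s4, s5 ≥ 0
The point (0, 9) satisfies every constraint, so the LP is feasible; the constraints give x1 ≤ 12 and x2 ≤ 9, which with x1, x2 ≥ 0 keep the feasible region inside a bounded box. A feasible, bounded LP attains a finite optimum at a vertex.

Evaluating z = -2x1 - 9x2 at each vertex:
  (0, 9): z = -81

Feasible with finite optimum z* = -81 at (0, 9).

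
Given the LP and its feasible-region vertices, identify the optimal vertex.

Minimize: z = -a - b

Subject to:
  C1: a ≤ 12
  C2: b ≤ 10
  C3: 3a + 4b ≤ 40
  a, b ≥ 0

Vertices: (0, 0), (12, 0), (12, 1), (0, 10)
Evaluating z = -a - b at each vertex:
  (0, 0): z = 0
  (12, 0): z = -12
  (12, 1): z = -13
  (0, 10): z = -10

The smallest value is z = -13, attained at (12, 1).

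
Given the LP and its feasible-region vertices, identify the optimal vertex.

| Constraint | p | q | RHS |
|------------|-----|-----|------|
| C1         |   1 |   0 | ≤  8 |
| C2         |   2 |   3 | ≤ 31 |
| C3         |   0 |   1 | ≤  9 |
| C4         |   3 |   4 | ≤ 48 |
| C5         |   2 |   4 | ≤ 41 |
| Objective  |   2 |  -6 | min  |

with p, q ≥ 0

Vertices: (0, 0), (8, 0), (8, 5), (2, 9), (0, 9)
(0, 9) with z = -54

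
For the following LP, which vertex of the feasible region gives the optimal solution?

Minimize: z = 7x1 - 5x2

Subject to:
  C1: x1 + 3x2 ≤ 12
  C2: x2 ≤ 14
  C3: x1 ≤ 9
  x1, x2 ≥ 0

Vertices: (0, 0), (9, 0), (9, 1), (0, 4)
(0, 4) with z = -20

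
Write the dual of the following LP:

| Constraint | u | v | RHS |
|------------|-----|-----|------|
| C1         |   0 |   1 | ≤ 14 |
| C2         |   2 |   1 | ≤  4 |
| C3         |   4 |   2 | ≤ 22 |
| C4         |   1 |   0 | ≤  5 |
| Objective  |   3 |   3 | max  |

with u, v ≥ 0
Minimize: z = 14y1 + 4y2 + 22y3 + 5y4

Subject to:
  C1: -2y2 - 4y3 - y4 ≤ -3
  C2: -y1 - y2 - 2y3 ≤ -3
  y1, y2, y3, y4 ≥ 0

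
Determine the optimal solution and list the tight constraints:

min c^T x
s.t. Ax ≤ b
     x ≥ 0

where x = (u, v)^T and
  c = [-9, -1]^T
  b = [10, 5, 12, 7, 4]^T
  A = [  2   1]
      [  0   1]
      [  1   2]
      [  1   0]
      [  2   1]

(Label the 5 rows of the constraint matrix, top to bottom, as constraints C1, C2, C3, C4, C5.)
Optimal: u = 2, v = 0
Slack at optimum:
  C1: slack = 6
  C2: slack = 5
  C3: slack = 10
  C4: slack = 5
  C5: slack = 0 (binding)
  u ≥ 0: u = 2
  v ≥ 0: v = 0 (binding)
Binding constraints: C5, v ≥ 0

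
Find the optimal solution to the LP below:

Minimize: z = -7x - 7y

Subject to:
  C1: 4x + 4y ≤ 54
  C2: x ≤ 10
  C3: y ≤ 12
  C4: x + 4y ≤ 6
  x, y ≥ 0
Each vertex is the intersection of two constraint boundaries that also satisfies all remaining constraints:
  x = 0 and y = 0 → (0, 0)
  x + 4y = 6 and y = 0 → (6, 0)
  x + 4y = 6 and x = 0 → (0, 1.5)

Evaluating z = -7x - 7y at each vertex:
  (0, 0): z = 0
  (6, 0): z = -42
  (0, 1.5): z = -10.5

The minimum is at (6, 0) with z = -42.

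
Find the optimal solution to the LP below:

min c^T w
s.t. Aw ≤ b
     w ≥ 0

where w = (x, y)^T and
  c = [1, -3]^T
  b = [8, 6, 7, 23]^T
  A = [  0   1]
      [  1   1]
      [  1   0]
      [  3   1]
Each vertex is the intersection of two constraint boundaries that also satisfies all remaining constraints:
  x = 0 and y = 0 → (0, 0)
  x + y = 6 and y = 0 → (6, 0)
  x + y = 6 and x = 0 → (0, 6)

Evaluating z = x - 3y at each vertex:
  (0, 0): z = 0
  (6, 0): z = 6
  (0, 6): z = -18

The minimum is at (0, 6) with z = -18.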